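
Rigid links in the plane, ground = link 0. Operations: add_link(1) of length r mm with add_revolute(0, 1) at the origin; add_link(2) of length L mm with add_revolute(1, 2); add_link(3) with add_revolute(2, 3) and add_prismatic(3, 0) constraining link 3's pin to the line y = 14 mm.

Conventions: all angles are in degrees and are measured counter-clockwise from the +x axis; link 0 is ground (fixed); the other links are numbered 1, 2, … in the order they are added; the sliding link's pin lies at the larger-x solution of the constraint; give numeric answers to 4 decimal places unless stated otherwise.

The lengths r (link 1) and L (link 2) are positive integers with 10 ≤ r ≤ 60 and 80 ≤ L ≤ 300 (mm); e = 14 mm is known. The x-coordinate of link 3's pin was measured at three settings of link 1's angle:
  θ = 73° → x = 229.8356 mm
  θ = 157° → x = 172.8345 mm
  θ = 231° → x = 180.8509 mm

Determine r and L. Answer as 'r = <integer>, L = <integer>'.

constraint per measurement: (x − r cos θ)² + (r sin θ − e)² = L²
subtracting the θ₁ and θ₂ equations cancels the r² and L² terms:
r = (x₁² − x₂²) / (2[(x₁cos θ₁ + e sin θ₁) − (x₂cos θ₂ + e sin θ₂)]) = 49.0000 → r = 49
L² = (x₁ − r cos θ₁)² + (r sin θ₁ − e)² = 47524.0051 → L = 218.0000 → L = 218
check at θ₃=231°: x = 180.8509 (printed 180.8509) ✓

r = 49, L = 218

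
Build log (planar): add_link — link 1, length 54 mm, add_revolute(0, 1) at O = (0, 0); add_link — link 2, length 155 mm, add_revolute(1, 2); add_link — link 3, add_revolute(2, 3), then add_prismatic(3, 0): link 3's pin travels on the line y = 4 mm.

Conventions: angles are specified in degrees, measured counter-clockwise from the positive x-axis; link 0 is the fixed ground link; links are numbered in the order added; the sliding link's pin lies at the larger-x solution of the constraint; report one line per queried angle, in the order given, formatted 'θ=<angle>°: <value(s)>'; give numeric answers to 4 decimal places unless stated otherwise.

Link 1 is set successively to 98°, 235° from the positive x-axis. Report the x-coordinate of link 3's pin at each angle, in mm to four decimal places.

geometry: r = 54 mm, L = 155 mm, e = 4 mm
θ=98°: crank pin P = (r cos θ, r sin θ) = (-7.515347, 53.474476)
θ=98°: h = r sin θ − e = 53.474476 − 4 = 49.474476
θ=98°: x = r cos θ + √(L² − h²) = -7.515347 + 146.892056 = 139.376709
θ=235°: crank pin P = (r cos θ, r sin θ) = (-30.973128, -44.234210)
θ=235°: h = r sin θ − e = -44.234210 − 4 = -48.234210
θ=235°: x = r cos θ + √(L² − h²) = -30.973128 + 147.303975 = 116.330847

θ=98°: 139.3767
θ=235°: 116.3308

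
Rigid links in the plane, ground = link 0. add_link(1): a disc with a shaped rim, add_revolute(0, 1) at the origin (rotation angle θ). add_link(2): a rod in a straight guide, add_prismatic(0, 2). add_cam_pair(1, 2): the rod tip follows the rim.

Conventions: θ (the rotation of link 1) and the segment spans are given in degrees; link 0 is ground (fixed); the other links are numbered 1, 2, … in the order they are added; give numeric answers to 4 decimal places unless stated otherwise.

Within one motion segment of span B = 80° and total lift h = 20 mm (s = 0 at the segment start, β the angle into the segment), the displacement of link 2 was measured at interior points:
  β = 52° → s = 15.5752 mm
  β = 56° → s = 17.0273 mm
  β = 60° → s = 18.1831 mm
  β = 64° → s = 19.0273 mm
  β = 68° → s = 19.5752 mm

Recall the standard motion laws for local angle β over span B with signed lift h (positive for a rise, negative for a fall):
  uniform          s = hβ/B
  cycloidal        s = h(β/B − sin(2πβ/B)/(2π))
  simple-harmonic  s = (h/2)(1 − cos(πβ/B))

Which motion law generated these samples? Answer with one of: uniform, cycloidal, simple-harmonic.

candidates at β/B = r: uniform s = h·r (linear in β); cycloidal s = h·(r − sin(2πr)/(2π)); simple-harmonic s = (h/2)(1 − cos(πr))
β=52°: printed 15.5752 | uniform 13.0000, cycloidal 15.5752, simple-harmonic 14.5399
β=56°: printed 17.0273 | uniform 14.0000, cycloidal 17.0273, simple-harmonic 15.8779
β=60°: printed 18.1831 | uniform 15.0000, cycloidal 18.1831, simple-harmonic 17.0711
β=64°: printed 19.0273 | uniform 16.0000, cycloidal 19.0273, simple-harmonic 18.0902
β=68°: printed 19.5752 | uniform 17.0000, cycloidal 19.5752, simple-harmonic 18.9101
only one law matches every sample → cycloidal

cycloidal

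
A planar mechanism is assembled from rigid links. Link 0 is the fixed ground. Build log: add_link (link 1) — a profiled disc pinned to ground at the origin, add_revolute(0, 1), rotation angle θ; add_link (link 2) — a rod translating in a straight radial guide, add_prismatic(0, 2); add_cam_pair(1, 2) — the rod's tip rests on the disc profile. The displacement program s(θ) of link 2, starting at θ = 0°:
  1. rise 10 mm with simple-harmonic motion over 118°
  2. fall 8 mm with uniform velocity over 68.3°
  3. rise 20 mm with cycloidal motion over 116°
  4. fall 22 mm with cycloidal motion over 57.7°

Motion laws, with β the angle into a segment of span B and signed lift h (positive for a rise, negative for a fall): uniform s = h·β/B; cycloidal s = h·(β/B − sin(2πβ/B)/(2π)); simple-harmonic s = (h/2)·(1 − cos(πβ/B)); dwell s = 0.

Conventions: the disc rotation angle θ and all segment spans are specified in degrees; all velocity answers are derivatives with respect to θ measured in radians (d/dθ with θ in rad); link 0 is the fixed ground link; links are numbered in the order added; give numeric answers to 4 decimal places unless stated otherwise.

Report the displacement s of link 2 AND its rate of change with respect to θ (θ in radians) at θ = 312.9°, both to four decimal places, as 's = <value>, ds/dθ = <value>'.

seg 1 [0°–118°] simple-harmonic, h=10: full span → s += 10 → s = 10.0000
seg 2 [118°–186.3°] uniform, h=-8: full span → s += -8 → s = 2.0000
seg 3 [186.3°–302.3°] cycloidal, h=20: full span → s += 20 → s = 22.0000
seg 4 [302.3°–360°] cycloidal, h=-22: θ=312.9° here. β=10.6, B=57.7. -22·(0.1837 − sin(2π·0.1837)/(2π)) = -0.8395 → s = 21.1605
velocity in seg [302.3°–360°] (cycloidal), θ in radians: β = 10.6° = 0.1850 rad, B = 57.7° = 1.0071 rad; ds/dθ = (h/B)(1 − cos(2πβ/B)) = ((-22)/1.0071)(1 − cos(2π·0.1837)) = -13.007470 mm/rad

s = 21.1605, ds/dθ = -13.0075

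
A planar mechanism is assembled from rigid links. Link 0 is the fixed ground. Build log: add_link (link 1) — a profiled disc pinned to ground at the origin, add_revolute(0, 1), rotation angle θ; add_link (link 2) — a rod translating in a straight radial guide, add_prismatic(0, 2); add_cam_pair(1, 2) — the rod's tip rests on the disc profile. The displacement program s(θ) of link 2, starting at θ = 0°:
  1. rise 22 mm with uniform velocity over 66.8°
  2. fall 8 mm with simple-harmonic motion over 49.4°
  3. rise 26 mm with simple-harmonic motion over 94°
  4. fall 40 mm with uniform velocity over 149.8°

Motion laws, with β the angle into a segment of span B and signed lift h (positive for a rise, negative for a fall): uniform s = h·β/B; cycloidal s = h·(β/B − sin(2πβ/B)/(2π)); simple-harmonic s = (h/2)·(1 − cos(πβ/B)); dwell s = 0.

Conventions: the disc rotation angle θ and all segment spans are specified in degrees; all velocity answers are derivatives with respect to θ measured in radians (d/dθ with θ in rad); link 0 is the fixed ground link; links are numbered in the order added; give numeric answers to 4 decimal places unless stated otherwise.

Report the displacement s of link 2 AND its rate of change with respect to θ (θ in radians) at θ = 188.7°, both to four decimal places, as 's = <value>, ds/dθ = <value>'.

seg 1 [0°–66.8°] uniform, h=22: full span → s += 22 → s = 22.0000
seg 2 [66.8°–116.2°] simple-harmonic, h=-8: full span → s += -8 → s = 14.0000
seg 3 [116.2°–210.2°] simple-harmonic, h=26: θ=188.7° here. β=72.5, B=94. 26/2·(1 − cos(π·0.7713)) = 22.7858 → s = 36.7858
velocity in seg [116.2°–210.2°] (simple-harmonic), θ in radians: β = 72.5° = 1.2654 rad, B = 94° = 1.6406 rad; ds/dθ = (πh/(2B)) sin(πβ/B) = (π·26/(2·1.6406)) sin(π·0.7713) = 16.387423 mm/rad

s = 36.7858, ds/dθ = 16.3874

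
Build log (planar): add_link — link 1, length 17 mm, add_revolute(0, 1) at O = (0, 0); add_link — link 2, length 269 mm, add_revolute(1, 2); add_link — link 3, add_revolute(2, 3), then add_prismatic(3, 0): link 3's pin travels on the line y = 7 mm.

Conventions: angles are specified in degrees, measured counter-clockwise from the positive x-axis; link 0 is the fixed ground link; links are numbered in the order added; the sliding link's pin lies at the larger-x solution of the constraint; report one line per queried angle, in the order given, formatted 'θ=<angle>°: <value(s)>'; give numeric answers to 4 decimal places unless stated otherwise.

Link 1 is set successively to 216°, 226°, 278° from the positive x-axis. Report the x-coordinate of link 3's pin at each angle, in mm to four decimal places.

geometry: r = 17 mm, L = 269 mm, e = 7 mm
θ=216°: crank pin P = (r cos θ, r sin θ) = (-13.753289, -9.992349)
θ=216°: h = r sin θ − e = -9.992349 − 7 = -16.992349
θ=216°: x = r cos θ + √(L² − h²) = -13.753289 + 268.462772 = 254.709483
θ=226°: crank pin P = (r cos θ, r sin θ) = (-11.809192, -12.228777)
θ=226°: h = r sin θ − e = -12.228777 − 7 = -19.228777
θ=226°: x = r cos θ + √(L² − h²) = -11.809192 + 268.311860 = 256.502668
θ=278°: crank pin P = (r cos θ, r sin θ) = (2.365943, -16.834557)
θ=278°: h = r sin θ − e = -16.834557 − 7 = -23.834557
θ=278°: x = r cos θ + √(L² − h²) = 2.365943 + 267.941997 = 270.307940

θ=216°: 254.7095
θ=226°: 256.5027
θ=278°: 270.3079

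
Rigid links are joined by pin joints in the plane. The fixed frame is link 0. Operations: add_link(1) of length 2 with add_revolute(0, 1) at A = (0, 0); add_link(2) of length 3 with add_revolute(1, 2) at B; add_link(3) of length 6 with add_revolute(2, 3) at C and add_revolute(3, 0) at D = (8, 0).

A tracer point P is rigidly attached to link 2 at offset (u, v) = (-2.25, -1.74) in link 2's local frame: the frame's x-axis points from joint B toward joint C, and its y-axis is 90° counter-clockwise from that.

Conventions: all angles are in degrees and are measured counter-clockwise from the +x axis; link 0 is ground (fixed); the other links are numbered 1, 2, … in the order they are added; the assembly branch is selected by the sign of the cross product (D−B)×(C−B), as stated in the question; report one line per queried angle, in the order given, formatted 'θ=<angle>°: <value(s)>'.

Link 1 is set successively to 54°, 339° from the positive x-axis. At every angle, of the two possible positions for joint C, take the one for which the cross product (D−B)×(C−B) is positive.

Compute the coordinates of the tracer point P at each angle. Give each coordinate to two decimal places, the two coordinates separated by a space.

A=(0,0), D=(8.00,0)
θ=54°: B = A + 2.00·(cos54°, sin54°) = (1.1756, 1.6180)
θ=54°: |BD| = 7.0136
θ=54°: circle(B,3.00) ∩ circle(D,6.00): a=1.5820, h=2.5490
θ=54°:   candidates: C₊=(3.3029,3.7333) cross=17.878; C₋=(2.1268,-1.2272) cross=-17.878
θ=54°:   branch + wants cross > 0 → take C=(3.3029,3.7333) (cross=17.878)
θ=54°: ex = (C−B)/|BC| = (0.7091,0.7051); ey = (-0.7051,0.7091)
θ=54°: P = B + -2.25·ex + -1.74·ey = (0.8069,-1.2023)
θ=339°: B = A + 2.00·(cos339°, sin339°) = (1.8672, -0.7167)
θ=339°: |BD| = 6.1746
θ=339°: circle(B,3.00) ∩ circle(D,6.00): a=0.9009, h=2.8615
θ=339°:   candidates: C₊=(2.4298,2.2300) cross=17.669; C₋=(3.0941,-3.4543) cross=-17.669
θ=339°:   branch + wants cross > 0 → take C=(2.4298,2.2300) (cross=17.669)
θ=339°: ex = (C−B)/|BC| = (0.1876,0.9823); ey = (-0.9823,0.1876)
θ=339°: P = B + -2.25·ex + -1.74·ey = (3.1543,-3.2531)

θ=54°: 0.81 -1.20
θ=339°: 3.15 -3.25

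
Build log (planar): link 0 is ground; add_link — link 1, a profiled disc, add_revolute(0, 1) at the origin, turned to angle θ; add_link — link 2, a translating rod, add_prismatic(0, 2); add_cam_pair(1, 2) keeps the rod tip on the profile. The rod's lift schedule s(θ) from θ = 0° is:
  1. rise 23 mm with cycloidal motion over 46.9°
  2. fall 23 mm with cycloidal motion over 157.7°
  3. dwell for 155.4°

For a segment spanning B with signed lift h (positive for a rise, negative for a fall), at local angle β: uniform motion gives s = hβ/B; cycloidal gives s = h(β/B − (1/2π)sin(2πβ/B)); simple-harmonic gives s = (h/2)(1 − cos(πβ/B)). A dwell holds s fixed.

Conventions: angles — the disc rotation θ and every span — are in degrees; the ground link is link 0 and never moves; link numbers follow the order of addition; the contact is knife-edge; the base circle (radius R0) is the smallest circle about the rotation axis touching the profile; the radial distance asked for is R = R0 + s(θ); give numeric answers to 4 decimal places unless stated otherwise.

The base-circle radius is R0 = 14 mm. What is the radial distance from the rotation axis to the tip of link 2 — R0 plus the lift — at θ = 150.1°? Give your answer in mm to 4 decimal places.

seg 1 [0°–46.9°] cycloidal, h=23: full span → s += 23 → s = 23.0000
seg 2 [46.9°–204.6°] cycloidal, h=-23: θ=150.1° here. β=103.2, B=157.7. -23·(0.6544 − sin(2π·0.6544)/(2π)) = -18.0713 → s = 4.9287
R = R0 + s = 14 + 4.9287 = 18.9287

18.9287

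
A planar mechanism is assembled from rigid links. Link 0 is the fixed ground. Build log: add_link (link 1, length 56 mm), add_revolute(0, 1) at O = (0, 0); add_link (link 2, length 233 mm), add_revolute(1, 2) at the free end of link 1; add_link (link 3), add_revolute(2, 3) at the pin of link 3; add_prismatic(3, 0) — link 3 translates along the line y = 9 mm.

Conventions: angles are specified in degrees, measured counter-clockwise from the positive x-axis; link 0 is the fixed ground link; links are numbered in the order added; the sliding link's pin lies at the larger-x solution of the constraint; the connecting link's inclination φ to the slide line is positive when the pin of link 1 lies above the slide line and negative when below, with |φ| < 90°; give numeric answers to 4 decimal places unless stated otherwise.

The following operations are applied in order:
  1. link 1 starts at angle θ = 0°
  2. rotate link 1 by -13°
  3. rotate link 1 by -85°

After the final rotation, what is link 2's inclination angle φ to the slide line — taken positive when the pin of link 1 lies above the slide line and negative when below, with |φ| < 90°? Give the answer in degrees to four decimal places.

geometry: r = 56 mm, L = 233 mm, e = 9 mm; θ starts at 0°
rotate link 1 by -13°: θ ← 0° -13° = -13°
rotate link 1 by -85°: θ ← -13° -85° = -98°
h = r sin θ − e = -55.455012 − 9 = -64.455012
sin φ = h / L = -64.455012 / 233 = -0.27663095
φ = arcsin(-0.27663095) = -16.059232°

-16.0592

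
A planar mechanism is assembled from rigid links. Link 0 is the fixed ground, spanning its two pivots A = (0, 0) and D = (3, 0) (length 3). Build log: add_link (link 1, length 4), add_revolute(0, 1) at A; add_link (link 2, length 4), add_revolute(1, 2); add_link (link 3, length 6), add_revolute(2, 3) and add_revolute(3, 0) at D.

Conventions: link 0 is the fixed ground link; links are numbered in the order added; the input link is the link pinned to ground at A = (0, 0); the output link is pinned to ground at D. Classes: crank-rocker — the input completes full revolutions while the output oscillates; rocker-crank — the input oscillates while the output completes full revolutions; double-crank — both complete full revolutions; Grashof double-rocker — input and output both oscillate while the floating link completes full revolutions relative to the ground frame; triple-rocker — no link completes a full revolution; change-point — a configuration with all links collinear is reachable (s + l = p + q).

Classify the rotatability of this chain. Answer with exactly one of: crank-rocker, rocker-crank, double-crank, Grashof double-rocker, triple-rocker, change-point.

lengths: ground=3, input=4, coupler=4, output=6
sorted: s=3 (shortest), l=6 (longest), p+q=8
s + l = 9 vs p + q = 8
s + l > p + q → non-Grashof → no link fully rotates → triple-rocker

triple-rocker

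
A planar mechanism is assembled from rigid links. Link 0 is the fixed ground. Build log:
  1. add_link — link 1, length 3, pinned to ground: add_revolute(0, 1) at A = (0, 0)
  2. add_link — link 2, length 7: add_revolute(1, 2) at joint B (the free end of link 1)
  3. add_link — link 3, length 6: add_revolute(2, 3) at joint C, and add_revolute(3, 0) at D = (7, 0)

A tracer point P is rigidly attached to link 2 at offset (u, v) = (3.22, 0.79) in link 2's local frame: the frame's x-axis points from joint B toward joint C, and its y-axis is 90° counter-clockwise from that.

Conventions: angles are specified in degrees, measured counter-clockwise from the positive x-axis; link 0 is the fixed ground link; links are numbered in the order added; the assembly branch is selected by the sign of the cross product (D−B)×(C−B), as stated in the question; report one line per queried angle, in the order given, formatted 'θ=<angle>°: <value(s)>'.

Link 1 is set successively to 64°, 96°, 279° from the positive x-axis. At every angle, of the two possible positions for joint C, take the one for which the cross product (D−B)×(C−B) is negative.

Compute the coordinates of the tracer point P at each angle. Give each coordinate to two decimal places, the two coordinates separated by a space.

A=(0,0), D=(7.00,0)
θ=64°: B = A + 3.00·(cos64°, sin64°) = (1.3151, 2.6964)
θ=64°: |BD| = 6.2919
θ=64°: circle(B,7.00) ∩ circle(D,6.00): a=4.1790, h=5.6157
θ=64°:   candidates: C₊=(7.4975,5.9793) cross=35.333; C₋=(2.6844,-4.1684) cross=-35.333
θ=64°:   branch - wants cross < 0 → take C=(2.6844,-4.1684) (cross=-35.333)
θ=64°: ex = (C−B)/|BC| = (0.1956,-0.9807); ey = (0.9807,0.1956)
θ=64°: P = B + 3.22·ex + 0.79·ey = (2.7197,-0.3069)
θ=96°: B = A + 3.00·(cos96°, sin96°) = (-0.3136, 2.9836)
θ=96°: |BD| = 7.8987
θ=96°: circle(B,7.00) ∩ circle(D,6.00): a=4.7723, h=5.1211
θ=96°:   candidates: C₊=(6.0395,5.9226) cross=40.450; C₋=(2.1708,-3.5607) cross=-40.450
θ=96°:   branch - wants cross < 0 → take C=(2.1708,-3.5607) (cross=-40.450)
θ=96°: ex = (C−B)/|BC| = (0.3549,-0.9349); ey = (0.9349,0.3549)
θ=96°: P = B + 3.22·ex + 0.79·ey = (1.5678,0.2536)
θ=279°: B = A + 3.00·(cos279°, sin279°) = (0.4693, -2.9631)
θ=279°: |BD| = 7.1715
θ=279°: circle(B,7.00) ∩ circle(D,6.00): a=4.4921, h=5.3685
θ=279°:   candidates: C₊=(2.3419,3.7818) cross=38.500; C₋=(6.7782,-5.9959) cross=-38.500
θ=279°:   branch - wants cross < 0 → take C=(6.7782,-5.9959) (cross=-38.500)
θ=279°: ex = (C−B)/|BC| = (0.9013,-0.4333); ey = (0.4333,0.9013)
θ=279°: P = B + 3.22·ex + 0.79·ey = (3.7137,-3.6462)

θ=64°: 2.72 -0.31
θ=96°: 1.57 0.25
θ=279°: 3.71 -3.65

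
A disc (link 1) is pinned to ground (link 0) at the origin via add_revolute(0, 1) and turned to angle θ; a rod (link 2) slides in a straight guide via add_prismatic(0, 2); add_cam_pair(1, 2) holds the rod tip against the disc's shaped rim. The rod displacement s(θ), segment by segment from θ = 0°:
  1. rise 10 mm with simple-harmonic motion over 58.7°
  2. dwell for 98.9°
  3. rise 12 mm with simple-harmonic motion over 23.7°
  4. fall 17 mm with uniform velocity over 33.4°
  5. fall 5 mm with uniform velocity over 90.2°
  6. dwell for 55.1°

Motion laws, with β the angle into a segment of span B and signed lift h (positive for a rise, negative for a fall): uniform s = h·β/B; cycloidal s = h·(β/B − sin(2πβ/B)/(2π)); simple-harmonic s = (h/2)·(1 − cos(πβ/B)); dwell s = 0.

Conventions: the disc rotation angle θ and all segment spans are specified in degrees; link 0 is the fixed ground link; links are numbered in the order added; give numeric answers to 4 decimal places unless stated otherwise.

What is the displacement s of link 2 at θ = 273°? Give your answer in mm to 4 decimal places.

segment 1 (0° to 58.7°, simple-harmonic, h = 10) is passed completely: s = 0.0000 + (10) = 10.0000
segment 2 (58.7° to 157.6°, dwell): s unchanged at 10.0000
segment 3 (157.6° to 181.3°, simple-harmonic, h = 12) is passed completely: s = 10.0000 + (12) = 22.0000
segment 4 (181.3° to 214.7°, uniform, h = -17) is passed completely: s = 22.0000 + (-17) = 5.0000
θ = 273° falls in segment 5 (214.7° to 304.9°, uniform, h = -5): β = 273 − 214.7 = 58.3°, B = 90.2°; Δs = -5·58.3/90.2 = -3.2317; s = 5.0000 − 3.2317 = 1.7683

1.7683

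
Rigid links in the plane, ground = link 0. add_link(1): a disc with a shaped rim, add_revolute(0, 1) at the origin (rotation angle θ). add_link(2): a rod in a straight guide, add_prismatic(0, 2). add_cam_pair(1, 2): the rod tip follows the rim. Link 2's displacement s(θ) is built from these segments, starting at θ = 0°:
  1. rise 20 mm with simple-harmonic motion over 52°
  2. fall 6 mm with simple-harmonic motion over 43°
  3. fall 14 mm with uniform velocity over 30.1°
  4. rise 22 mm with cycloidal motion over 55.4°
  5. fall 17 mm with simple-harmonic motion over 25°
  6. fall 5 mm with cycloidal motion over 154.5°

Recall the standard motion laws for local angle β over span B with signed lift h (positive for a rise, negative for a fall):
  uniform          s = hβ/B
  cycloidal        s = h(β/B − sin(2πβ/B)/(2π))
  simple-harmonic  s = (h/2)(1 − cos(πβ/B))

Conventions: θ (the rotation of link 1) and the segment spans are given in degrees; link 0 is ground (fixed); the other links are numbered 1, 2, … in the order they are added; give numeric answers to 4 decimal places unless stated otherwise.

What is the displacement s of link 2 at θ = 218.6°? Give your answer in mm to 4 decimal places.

segment 1 (0° to 52°, simple-harmonic, h = 20) is passed completely: s = 0.0000 + (20) = 20.0000
segment 2 (52° to 95°, simple-harmonic, h = -6) is passed completely: s = 20.0000 + (-6) = 14.0000
segment 3 (95° to 125.1°, uniform, h = -14) is passed completely: s = 14.0000 + (-14) = 0.0000
segment 4 (125.1° to 180.5°, cycloidal, h = 22) is passed completely: s = 0.0000 + (22) = 22.0000
segment 5 (180.5° to 205.5°, simple-harmonic, h = -17) is passed completely: s = 22.0000 + (-17) = 5.0000
θ = 218.6° falls in segment 6 (205.5° to 360°, cycloidal, h = -5): β = 218.6 − 205.5 = 13.1°, B = 154.5°; Δs = -5·(0.0848 − sin(2π·0.0848)/(2π)) = -0.0198; s = 5.0000 − 0.0198 = 4.9802

4.9802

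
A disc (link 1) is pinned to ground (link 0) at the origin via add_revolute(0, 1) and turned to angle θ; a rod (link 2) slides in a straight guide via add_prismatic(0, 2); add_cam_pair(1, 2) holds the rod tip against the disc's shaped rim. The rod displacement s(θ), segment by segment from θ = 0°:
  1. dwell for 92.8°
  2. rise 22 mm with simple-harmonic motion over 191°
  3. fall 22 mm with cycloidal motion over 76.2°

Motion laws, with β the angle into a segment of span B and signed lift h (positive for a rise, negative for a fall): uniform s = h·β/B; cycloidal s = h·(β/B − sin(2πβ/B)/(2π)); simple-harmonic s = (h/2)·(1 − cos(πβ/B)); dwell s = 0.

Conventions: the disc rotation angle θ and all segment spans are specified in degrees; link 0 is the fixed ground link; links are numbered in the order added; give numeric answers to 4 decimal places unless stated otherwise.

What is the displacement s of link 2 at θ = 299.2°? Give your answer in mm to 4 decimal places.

segment 1 (0° to 92.8°, dwell): s unchanged at 0.0000
segment 2 (92.8° to 283.8°, simple-harmonic, h = 22) is passed completely: s = 0.0000 + (22) = 22.0000
θ = 299.2° falls in segment 3 (283.8° to 360°, cycloidal, h = -22): β = 299.2 − 283.8 = 15.4°, B = 76.2°; Δs = -22·(0.2021 − sin(2π·0.2021)/(2π)) = -1.1022; s = 22.0000 − 1.1022 = 20.8978

20.8978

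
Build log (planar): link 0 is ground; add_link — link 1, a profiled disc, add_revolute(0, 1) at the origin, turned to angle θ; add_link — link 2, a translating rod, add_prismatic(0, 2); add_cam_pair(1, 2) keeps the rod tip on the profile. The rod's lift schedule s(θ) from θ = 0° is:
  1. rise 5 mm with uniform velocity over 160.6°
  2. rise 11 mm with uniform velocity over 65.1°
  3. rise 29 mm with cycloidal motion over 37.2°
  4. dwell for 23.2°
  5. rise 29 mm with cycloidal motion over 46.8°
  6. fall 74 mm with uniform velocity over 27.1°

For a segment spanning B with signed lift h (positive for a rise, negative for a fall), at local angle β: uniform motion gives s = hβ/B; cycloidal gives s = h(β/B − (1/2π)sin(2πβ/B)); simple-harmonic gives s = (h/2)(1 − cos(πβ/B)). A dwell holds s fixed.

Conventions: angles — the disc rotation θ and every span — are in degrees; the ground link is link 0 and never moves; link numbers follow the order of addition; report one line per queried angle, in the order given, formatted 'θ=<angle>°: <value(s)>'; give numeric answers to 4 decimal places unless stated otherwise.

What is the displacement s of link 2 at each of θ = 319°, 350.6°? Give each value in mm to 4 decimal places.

seg 1 [0°–160.6°] uniform, h=5: full span → s += 5 → s = 5.0000
seg 2 [160.6°–225.7°] uniform, h=11: full span → s += 11 → s = 16.0000
seg 3 [225.7°–262.9°] cycloidal, h=29: full span → s += 29 → s = 45.0000
seg 4 [262.9°–286.1°] dwell: s stays 45.0000
seg 5 [286.1°–332.9°] cycloidal, h=29: θ=319° here. β=32.9, B=46.8. 29·(0.7030 − sin(2π·0.7030)/(2π)) = 24.8024 → s = 69.8024
seg 5 [286.1°–332.9°] cycloidal, h=29: full span → s += 29 → s = 74.0000
seg 6 [332.9°–360°] uniform, h=-74: θ=350.6° here. β=17.7, B=27.1. -74·17.7/27.1 = -48.3321 → s = 25.6679

θ=319°: 69.8024
θ=350.6°: 25.6679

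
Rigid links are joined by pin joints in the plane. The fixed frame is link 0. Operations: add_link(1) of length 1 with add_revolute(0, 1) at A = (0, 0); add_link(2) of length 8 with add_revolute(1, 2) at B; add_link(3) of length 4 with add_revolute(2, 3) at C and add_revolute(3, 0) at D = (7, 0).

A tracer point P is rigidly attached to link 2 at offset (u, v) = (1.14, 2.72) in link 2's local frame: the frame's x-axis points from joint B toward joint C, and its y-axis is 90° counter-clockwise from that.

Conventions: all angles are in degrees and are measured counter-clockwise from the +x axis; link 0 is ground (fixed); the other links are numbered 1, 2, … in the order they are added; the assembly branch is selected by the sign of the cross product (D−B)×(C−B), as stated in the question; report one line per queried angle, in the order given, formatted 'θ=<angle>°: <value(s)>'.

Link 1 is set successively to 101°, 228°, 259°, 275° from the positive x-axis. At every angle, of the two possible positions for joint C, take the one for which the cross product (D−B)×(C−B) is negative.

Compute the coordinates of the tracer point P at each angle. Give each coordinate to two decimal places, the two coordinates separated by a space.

A=(0,0), D=(7.00,0)
θ=101°: B = A + 1.00·(cos101°, sin101°) = (-0.1908, 0.9816)
θ=101°: |BD| = 7.2575
θ=101°: circle(B,8.00) ∩ circle(D,4.00): a=6.9357, h=3.9870
θ=101°:   candidates: C₊=(7.2204,3.9939) cross=28.936; C₋=(6.1419,-3.9069) cross=-28.936
θ=101°:   branch - wants cross < 0 → take C=(6.1419,-3.9069) (cross=-28.936)
θ=101°: ex = (C−B)/|BC| = (0.7916,-0.6111); ey = (0.6111,0.7916)
θ=101°: P = B + 1.14·ex + 2.72·ey = (2.3737,2.4381)
θ=228°: B = A + 1.00·(cos228°, sin228°) = (-0.6691, -0.7431)
θ=228°: |BD| = 7.7051
θ=228°: circle(B,8.00) ∩ circle(D,4.00): a=6.9674, h=3.9314
θ=228°:   candidates: C₊=(5.8866,3.8419) cross=30.292; C₋=(6.6449,-3.9842) cross=-30.292
θ=228°:   branch - wants cross < 0 → take C=(6.6449,-3.9842) (cross=-30.292)
θ=228°: ex = (C−B)/|BC| = (0.9143,-0.4051); ey = (0.4051,0.9143)
θ=228°: P = B + 1.14·ex + 2.72·ey = (1.4751,1.2818)
θ=259°: B = A + 1.00·(cos259°, sin259°) = (-0.1908, -0.9816)
θ=259°: |BD| = 7.2575
θ=259°: circle(B,8.00) ∩ circle(D,4.00): a=6.9357, h=3.9870
θ=259°:   candidates: C₊=(6.1419,3.9069) cross=28.936; C₋=(7.2204,-3.9939) cross=-28.936
θ=259°:   branch - wants cross < 0 → take C=(7.2204,-3.9939) (cross=-28.936)
θ=259°: ex = (C−B)/|BC| = (0.9264,-0.3765); ey = (0.3765,0.9264)
θ=259°: P = B + 1.14·ex + 2.72·ey = (1.8895,1.1089)
θ=275°: B = A + 1.00·(cos275°, sin275°) = (0.0872, -0.9962)
θ=275°: |BD| = 6.9843
θ=275°: circle(B,8.00) ∩ circle(D,4.00): a=6.9284, h=3.9996
θ=275°:   candidates: C₊=(6.3743,3.9508) cross=27.934; C₋=(7.5152,-3.9667) cross=-27.934
θ=275°:   branch - wants cross < 0 → take C=(7.5152,-3.9667) (cross=-27.934)
θ=275°: ex = (C−B)/|BC| = (0.9285,-0.3713); ey = (0.3713,0.9285)
θ=275°: P = B + 1.14·ex + 2.72·ey = (2.1556,1.1061)

θ=101°: 2.37 2.44
θ=228°: 1.48 1.28
θ=259°: 1.89 1.11
θ=275°: 2.16 1.11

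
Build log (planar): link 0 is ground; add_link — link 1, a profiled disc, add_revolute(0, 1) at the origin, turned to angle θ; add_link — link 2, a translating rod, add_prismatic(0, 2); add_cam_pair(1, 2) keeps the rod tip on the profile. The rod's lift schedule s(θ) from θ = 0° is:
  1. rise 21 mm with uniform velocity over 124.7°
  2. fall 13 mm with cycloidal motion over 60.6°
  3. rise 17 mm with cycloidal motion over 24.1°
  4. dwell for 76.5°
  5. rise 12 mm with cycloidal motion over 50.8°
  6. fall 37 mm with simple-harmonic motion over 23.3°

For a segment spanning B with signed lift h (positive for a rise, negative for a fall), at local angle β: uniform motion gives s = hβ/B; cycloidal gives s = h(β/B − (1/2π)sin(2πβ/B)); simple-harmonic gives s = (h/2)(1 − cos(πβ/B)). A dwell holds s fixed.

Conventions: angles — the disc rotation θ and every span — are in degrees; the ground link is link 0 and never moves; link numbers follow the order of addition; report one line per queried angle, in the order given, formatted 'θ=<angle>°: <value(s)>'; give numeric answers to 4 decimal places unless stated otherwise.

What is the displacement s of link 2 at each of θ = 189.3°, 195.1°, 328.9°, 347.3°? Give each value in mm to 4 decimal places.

seg 1 [0°–124.7°] uniform, h=21: full span → s += 21 → s = 21.0000
seg 2 [124.7°–185.3°] cycloidal, h=-13: full span → s += -13 → s = 8.0000
seg 3 [185.3°–209.4°] cycloidal, h=17: θ=189.3° here. β=4, B=24.1. 17·(0.1660 − sin(2π·0.1660)/(2π)) = 0.4843 → s = 8.4843
seg 3 [185.3°–209.4°] cycloidal, h=17: θ=195.1° here. β=9.8, B=24.1. 17·(0.4066 − sin(2π·0.4066)/(2π)) = 5.4152 → s = 13.4152
seg 3 [185.3°–209.4°] cycloidal, h=17: full span → s += 17 → s = 25.0000
seg 4 [209.4°–285.9°] dwell: s stays 25.0000
seg 5 [285.9°–336.7°] cycloidal, h=12: θ=328.9° here. β=43, B=50.8. 12·(0.8465 − sin(2π·0.8465)/(2π)) = 11.7272 → s = 36.7272
seg 5 [285.9°–336.7°] cycloidal, h=12: full span → s += 12 → s = 37.0000
seg 6 [336.7°–360°] simple-harmonic, h=-37: θ=347.3° here. β=10.6, B=23.3. -37/2·(1 − cos(π·0.4549)) = -15.8896 → s = 21.1104

θ=189.3°: 8.4843
θ=195.1°: 13.4152
θ=328.9°: 36.7272
θ=347.3°: 21.1104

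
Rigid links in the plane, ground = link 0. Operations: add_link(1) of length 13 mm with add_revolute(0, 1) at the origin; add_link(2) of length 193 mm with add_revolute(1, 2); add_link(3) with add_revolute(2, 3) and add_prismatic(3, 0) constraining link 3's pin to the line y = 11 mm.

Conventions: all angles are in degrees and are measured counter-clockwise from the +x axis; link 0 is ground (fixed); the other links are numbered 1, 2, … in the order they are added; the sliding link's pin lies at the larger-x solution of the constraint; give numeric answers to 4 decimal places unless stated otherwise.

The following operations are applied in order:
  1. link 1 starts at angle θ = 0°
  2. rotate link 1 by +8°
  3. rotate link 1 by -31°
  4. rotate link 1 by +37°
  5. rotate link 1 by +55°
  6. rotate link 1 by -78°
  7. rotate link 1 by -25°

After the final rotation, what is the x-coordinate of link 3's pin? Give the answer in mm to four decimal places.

geometry: r = 13 mm, L = 193 mm, e = 11 mm; θ starts at 0°
rotate link 1 by +8°: θ ← 0° +8° = 8°
rotate link 1 by -31°: θ ← 8° -31° = -23°
rotate link 1 by +37°: θ ← -23° +37° = 14°
rotate link 1 by +55°: θ ← 14° +55° = 69°
rotate link 1 by -78°: θ ← 69° -78° = -9°
rotate link 1 by -25°: θ ← -9° -25° = -34°
crank pin P = (r cos θ, r sin θ) = (10.777488, -7.269508)
h = r sin θ − e = -7.269508 − 11 = -18.269508
x = r cos θ + √(L² − h²) = 10.777488 + 192.133352 = 202.910841

202.9108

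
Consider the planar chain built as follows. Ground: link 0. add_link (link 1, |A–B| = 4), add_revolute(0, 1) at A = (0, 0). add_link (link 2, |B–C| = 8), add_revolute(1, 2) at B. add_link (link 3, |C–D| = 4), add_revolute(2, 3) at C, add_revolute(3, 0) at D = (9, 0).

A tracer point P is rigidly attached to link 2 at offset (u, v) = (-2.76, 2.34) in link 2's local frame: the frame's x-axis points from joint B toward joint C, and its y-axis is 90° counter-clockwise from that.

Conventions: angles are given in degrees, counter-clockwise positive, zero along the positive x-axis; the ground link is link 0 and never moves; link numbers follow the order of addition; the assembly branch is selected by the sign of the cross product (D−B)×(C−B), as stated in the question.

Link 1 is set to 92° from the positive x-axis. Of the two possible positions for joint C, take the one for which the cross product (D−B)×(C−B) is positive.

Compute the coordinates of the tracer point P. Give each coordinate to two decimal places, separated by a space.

A=(0,0), D=(9.00,0)
B = A + 4.00·(cos92°, sin92°) = (-0.1396, 3.9976)
|BD| = 9.9756
circle(B,8.00) ∩ circle(D,4.00): a=7.3937, h=3.0551
  candidates: C₊=(7.8587,3.8337) cross=30.476; C₋=(5.4102,-1.7644) cross=-30.476
  branch + wants cross > 0 → take C=(7.8587,3.8337) (cross=30.476)
ex = (C−B)/|BC| = (0.9998,-0.0205); ey = (0.0205,0.9998)
P = B + -2.76·ex + 2.34·ey = (-2.8511,6.3936)

-2.85 6.39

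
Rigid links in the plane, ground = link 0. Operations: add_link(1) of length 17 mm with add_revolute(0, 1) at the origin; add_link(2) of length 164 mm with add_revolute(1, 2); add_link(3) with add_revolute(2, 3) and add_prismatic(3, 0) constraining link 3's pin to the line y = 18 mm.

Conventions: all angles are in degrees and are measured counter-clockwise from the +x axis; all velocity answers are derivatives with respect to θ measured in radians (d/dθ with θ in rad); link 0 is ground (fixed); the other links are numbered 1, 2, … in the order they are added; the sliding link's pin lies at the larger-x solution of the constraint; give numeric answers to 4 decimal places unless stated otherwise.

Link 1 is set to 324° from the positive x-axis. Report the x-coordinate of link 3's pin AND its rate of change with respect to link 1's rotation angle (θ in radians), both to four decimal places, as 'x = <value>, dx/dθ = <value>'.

geometry: r = 17 mm, L = 164 mm, e = 18 mm
crank pin P = (r cos θ, r sin θ) = (13.753289, -9.992349)
h = r sin θ − e = -9.992349 − 18 = -27.992349
x = r cos θ + √(L² − h²) = 13.753289 + 161.593405 = 175.346693
dx/dθ = −r sin θ − h·r cos θ/√(L² − h²) (θ in radians; h = -27.992349) = 12.374791

x = 175.3467, dx/dθ = 12.3748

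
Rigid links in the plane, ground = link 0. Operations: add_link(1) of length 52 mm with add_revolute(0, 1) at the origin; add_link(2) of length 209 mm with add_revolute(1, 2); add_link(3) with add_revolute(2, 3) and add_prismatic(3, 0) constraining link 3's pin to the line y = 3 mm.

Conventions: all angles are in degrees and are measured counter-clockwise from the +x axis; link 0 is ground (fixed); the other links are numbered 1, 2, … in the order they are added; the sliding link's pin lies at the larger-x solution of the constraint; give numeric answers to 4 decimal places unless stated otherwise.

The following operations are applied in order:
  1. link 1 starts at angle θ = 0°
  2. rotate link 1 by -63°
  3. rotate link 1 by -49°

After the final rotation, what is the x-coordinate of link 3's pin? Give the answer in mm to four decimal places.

geometry: r = 52 mm, L = 209 mm, e = 3 mm; θ starts at 0°
rotate link 1 by -63°: θ ← 0° -63° = -63°
rotate link 1 by -49°: θ ← -63° -49° = -112°
crank pin P = (r cos θ, r sin θ) = (-19.479543, -48.213560)
h = r sin θ − e = -48.213560 − 3 = -51.213560
x = r cos θ + √(L² − h²) = -19.479543 + 202.628160 = 183.148617

183.1486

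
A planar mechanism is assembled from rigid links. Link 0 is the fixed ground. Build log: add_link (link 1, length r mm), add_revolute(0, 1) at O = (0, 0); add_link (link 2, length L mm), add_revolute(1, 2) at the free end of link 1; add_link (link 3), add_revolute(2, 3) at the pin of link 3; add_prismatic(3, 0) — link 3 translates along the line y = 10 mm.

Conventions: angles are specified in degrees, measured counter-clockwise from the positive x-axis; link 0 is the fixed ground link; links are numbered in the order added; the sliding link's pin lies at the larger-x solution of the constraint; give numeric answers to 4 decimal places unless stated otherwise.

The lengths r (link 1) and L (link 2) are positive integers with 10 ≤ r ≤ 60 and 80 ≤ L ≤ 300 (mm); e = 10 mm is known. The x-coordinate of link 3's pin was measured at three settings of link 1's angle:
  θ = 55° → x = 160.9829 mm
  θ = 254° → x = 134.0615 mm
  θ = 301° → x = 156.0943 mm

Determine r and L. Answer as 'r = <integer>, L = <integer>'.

constraint per measurement: (x − r cos θ)² + (r sin θ − e)² = L²
subtracting the θ₁ and θ₂ equations cancels the r² and L² terms:
r = (x₁² − x₂²) / (2[(x₁cos θ₁ + e sin θ₁) − (x₂cos θ₂ + e sin θ₂)]) = 27.0000 → r = 27
L² = (x₁ − r cos θ₁)² + (r sin θ₁ − e)² = 21316.0081 → L = 146.0000 → L = 146
check at θ₃=301°: x = 156.0943 (printed 156.0943) ✓

r = 27, L = 146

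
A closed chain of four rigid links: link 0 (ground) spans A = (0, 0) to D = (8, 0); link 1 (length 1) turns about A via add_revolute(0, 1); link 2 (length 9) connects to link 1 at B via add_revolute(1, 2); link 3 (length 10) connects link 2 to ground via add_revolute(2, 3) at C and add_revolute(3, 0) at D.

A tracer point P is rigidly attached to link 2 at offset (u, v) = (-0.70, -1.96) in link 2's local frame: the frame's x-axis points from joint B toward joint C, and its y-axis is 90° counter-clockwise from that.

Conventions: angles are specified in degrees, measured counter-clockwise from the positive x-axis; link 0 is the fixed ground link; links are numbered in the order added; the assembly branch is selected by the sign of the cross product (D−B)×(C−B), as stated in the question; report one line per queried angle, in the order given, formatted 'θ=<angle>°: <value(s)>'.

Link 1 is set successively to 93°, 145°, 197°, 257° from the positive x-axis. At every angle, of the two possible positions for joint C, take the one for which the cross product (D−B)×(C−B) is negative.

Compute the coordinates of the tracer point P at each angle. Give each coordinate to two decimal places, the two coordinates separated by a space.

A=(0,0), D=(8.00,0)
θ=93°: B = A + 1.00·(cos93°, sin93°) = (-0.0523, 0.9986)
θ=93°: |BD| = 8.1140
θ=93°: circle(B,9.00) ∩ circle(D,10.00): a=2.8862, h=8.5247
θ=93°:   candidates: C₊=(3.8611,9.1033) cross=69.169; C₋=(1.7628,-7.8164) cross=-69.169
θ=93°:   branch - wants cross < 0 → take C=(1.7628,-7.8164) (cross=-69.169)
θ=93°: ex = (C−B)/|BC| = (0.2017,-0.9795); ey = (0.9795,0.2017)
θ=93°: P = B + -0.70·ex + -1.96·ey = (-2.1132,1.2890)
θ=145°: B = A + 1.00·(cos145°, sin145°) = (-0.8192, 0.5736)
θ=145°: |BD| = 8.8378
θ=145°: circle(B,9.00) ∩ circle(D,10.00): a=3.3440, h=8.3557
θ=145°:   candidates: C₊=(3.0600,8.6946) cross=73.846; C₋=(1.9755,-7.9815) cross=-73.846
θ=145°:   branch - wants cross < 0 → take C=(1.9755,-7.9815) (cross=-73.846)
θ=145°: ex = (C−B)/|BC| = (0.3105,-0.9506); ey = (0.9506,0.3105)
θ=145°: P = B + -0.70·ex + -1.96·ey = (-2.8996,0.6304)
θ=197°: B = A + 1.00·(cos197°, sin197°) = (-0.9563, -0.2924)
θ=197°: |BD| = 8.9611
θ=197°: circle(B,9.00) ∩ circle(D,10.00): a=3.4204, h=8.3247
θ=197°:   candidates: C₊=(2.1907,8.1395) cross=74.598; C₋=(2.7339,-8.5011) cross=-74.598
θ=197°:   branch - wants cross < 0 → take C=(2.7339,-8.5011) (cross=-74.598)
θ=197°: ex = (C−B)/|BC| = (0.4100,-0.9121); ey = (0.9121,0.4100)
θ=197°: P = B + -0.70·ex + -1.96·ey = (-3.0310,-0.4576)
θ=257°: B = A + 1.00·(cos257°, sin257°) = (-0.2250, -0.9744)
θ=257°: |BD| = 8.2825
θ=257°: circle(B,9.00) ∩ circle(D,10.00): a=2.9942, h=8.4873
θ=257°:   candidates: C₊=(1.7500,7.8063) cross=70.296; C₋=(3.7470,-9.0505) cross=-70.296
θ=257°:   branch - wants cross < 0 → take C=(3.7470,-9.0505) (cross=-70.296)
θ=257°: ex = (C−B)/|BC| = (0.4413,-0.8973); ey = (0.8973,0.4413)
θ=257°: P = B + -0.70·ex + -1.96·ey = (-2.2927,-1.2112)

θ=93°: -2.11 1.29
θ=145°: -2.90 0.63
θ=197°: -3.03 -0.46
θ=257°: -2.29 -1.21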